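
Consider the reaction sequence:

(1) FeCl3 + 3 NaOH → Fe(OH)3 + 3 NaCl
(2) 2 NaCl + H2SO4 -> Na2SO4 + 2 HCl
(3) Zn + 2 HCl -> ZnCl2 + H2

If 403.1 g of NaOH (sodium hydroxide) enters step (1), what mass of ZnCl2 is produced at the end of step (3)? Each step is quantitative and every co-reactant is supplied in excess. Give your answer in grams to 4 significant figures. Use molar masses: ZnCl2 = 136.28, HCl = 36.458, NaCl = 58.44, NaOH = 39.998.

n(NaOH) = 403.1 / 39.998 = 10.078 mol.
Reaction (1): NaOH→NaCl ratio 3:3 ⇒ n(NaCl) = 10.078 mol.
Reaction (2): NaCl→HCl ratio 2:2 ⇒ n(HCl) = 10.078 mol.
Reaction (3): HCl→ZnCl2 ratio 2:1 ⇒ n(ZnCl2) = 5.0390 mol.
Mass of ZnCl2 = 5.0390 × 136.28 = 686.72 g.

686.7 g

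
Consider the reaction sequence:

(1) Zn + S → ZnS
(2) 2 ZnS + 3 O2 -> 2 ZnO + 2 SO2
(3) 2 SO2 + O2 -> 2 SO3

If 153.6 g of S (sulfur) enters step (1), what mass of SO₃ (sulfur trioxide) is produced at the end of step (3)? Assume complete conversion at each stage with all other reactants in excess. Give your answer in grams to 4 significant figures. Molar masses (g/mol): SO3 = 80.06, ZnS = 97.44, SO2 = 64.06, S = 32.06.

n(S) = 153.6 / 32.06 = 4.7910 mol.
Reaction (1): S→ZnS ratio 1:1 ⇒ n(ZnS) = 4.7910 mol.
Reaction (2): ZnS→SO2 ratio 2:2 ⇒ n(SO2) = 4.7910 mol.
Reaction (3): SO2→SO3 ratio 2:2 ⇒ n(SO3) = 4.7910 mol.
Mass of SO3 = 4.7910 × 80.06 = 383.57 g.

383.6 g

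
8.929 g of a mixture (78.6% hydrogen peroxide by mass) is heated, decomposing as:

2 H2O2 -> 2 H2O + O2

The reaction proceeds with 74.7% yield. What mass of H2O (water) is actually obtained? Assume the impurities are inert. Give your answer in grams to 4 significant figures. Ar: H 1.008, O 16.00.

Pure H2O2 available = 8.929 g × 0.786 = 7.0182 g.
M(H2O2) = 2(1.008) + 2(16.00) = 34.016 g/mol.
M(H2O) = 2(1.008) + 16.00 = 18.016 g/mol.
n(H2O2) = 7.0182 g / 34.016 g/mol = 0.20632 mol.
From the equation the H2O2:H2O mole ratio is 2:2, so n(H2O) = 0.20632 × 2/2 = 0.20632 mol.
Mass of H2O = 0.20632 mol × 18.016 g/mol = 3.7171 g.
Actual mass collected = 3.7171 g × 0.747 = 2.7766 g.

2.777 g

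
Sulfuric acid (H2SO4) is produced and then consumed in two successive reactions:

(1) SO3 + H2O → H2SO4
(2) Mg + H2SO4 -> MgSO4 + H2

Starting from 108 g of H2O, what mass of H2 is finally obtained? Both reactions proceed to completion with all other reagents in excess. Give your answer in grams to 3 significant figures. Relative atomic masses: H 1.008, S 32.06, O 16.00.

12.1 g

M(H2O) = 2(1.008) + 16.00 = 18.016 g/mol.
M(H2) = 2(1.008) = 2.016 g/mol.
n(H2O) = 108.0 / 18.016 = 5.995 mol.
Step 1 gives a 1:1 ratio of H2O to H2SO4, so n(H2SO4) = 5.995 mol.
In step 2 the H2SO4:H2 ratio is 1:1, so n(H2) = 5.995 mol.
Mass of H2 = 5.995 × 2.016 = 12.09 g.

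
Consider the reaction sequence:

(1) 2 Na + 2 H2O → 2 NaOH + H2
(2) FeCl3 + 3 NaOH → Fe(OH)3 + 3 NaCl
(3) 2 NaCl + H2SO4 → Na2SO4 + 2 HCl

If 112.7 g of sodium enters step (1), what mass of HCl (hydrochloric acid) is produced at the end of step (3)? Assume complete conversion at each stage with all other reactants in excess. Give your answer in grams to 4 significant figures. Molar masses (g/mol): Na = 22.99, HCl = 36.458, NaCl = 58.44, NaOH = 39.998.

178.7 g

n(Na) = 112.7 / 22.99 = 4.9021 mol.
Reaction (1): Na→NaOH ratio 2:2 ⇒ n(NaOH) = 4.9021 mol.
Reaction (2): NaOH→NaCl ratio 3:3 ⇒ n(NaCl) = 4.9021 mol.
Reaction (3): NaCl→HCl ratio 2:2 ⇒ n(HCl) = 4.9021 mol.
Mass of HCl = 4.9021 × 36.458 = 178.72 g.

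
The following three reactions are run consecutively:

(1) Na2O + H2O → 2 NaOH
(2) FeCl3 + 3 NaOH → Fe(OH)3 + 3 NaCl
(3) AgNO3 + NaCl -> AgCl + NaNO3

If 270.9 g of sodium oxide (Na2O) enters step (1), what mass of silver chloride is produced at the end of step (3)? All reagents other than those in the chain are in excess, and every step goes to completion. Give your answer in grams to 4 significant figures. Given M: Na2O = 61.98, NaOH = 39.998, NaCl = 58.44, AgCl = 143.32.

1253 g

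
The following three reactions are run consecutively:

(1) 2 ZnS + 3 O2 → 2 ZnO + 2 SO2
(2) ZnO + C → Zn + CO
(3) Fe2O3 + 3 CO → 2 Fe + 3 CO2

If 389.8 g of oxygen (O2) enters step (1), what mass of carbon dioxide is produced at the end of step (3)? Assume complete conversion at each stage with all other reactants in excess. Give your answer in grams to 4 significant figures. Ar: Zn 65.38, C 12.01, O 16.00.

357.4 g

M(O2) = 2(16.00) = 32.00 g/mol.
M(CO2) = 12.01 + 2(16.00) = 44.01 g/mol.
n(O2) = 389.8 / 32.00 = 12.181 mol.
Reaction (1): O2→ZnO ratio 3:2 ⇒ n(ZnO) = 8.1208 mol.
Reaction (2): ZnO→CO ratio 1:1 ⇒ n(CO) = 8.1208 mol.
Reaction (3): CO→CO2 ratio 3:3 ⇒ n(CO2) = 8.1208 mol.
Mass of CO2 = 8.1208 × 44.01 = 357.40 g.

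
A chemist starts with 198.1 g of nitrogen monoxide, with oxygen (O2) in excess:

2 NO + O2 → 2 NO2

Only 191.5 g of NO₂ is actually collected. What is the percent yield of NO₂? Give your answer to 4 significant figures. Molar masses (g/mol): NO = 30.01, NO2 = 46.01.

63.05 %

n(NO) = 198.10 g / 30.01 g/mol = 6.6011 mol.
From the equation the NO:NO2 mole ratio is 2:2, so n(NO2) = 6.6011 × 2/2 = 6.6011 mol.
Mass of NO2 = 6.6011 mol × 46.01 g/mol = 303.72 g.
This is the theoretical yield. Percent yield = 191.5 g / 303.72 g × 100% = 63.052%.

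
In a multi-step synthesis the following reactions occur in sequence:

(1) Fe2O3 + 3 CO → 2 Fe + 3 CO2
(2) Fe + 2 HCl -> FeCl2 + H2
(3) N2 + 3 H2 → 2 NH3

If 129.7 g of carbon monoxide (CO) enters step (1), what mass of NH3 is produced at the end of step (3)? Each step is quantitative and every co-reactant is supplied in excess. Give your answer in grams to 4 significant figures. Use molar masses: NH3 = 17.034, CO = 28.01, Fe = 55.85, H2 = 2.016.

n(CO) = 129.7 / 28.01 = 4.6305 mol.
Reaction (1): CO→Fe ratio 3:2 ⇒ n(Fe) = 3.0870 mol.
Reaction (2): Fe→H2 ratio 1:1 ⇒ n(H2) = 3.0870 mol.
Reaction (3): H2→NH3 ratio 3:2 ⇒ n(NH3) = 2.0580 mol.
Mass of NH3 = 2.0580 × 17.034 = 35.056 g.

35.06 g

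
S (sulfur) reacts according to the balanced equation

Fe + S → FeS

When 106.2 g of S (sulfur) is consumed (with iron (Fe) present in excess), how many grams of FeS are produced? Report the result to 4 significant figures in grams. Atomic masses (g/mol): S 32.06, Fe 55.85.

291.2 g

M(S) = 32.06 g/mol.
M(FeS) = 55.85 + 32.06 = 87.91 g/mol.
n(S) = 106.20 g / 32.06 g/mol = 3.3125 mol.
From the equation the S:FeS mole ratio is 1:1, so n(FeS) = 3.3125 × 1/1 = 3.3125 mol.
Mass of FeS = 3.3125 mol × 87.91 g/mol = 291.21 g.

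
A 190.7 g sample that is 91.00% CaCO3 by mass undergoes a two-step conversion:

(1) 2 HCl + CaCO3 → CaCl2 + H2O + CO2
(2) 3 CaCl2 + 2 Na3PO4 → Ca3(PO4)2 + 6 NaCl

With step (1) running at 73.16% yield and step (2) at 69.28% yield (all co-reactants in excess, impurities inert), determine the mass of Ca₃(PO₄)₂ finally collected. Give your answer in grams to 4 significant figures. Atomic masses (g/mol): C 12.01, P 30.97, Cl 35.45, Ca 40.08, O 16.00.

90.86 g

Pure CaCO3 = 190.7 × 0.9100 = 173.54 g.
M(CaCO3) = 40.08 + 12.01 + 3(16.00) = 100.09 g/mol.
M(Ca3(PO4)2) = 3(40.08) + 2(30.97) + 8(16.00) = 310.18 g/mol.
n(CaCO3) = 173.54 / 100.09 = 1.7338 mol.
Step 1 (CaCO3:CaCl2 = 1:1): theoretical n(CaCl2) = 1.7338 mol; at 73.16% yield, n(CaCl2) = 1.2685 mol.
Step 2 (CaCl2:Ca3(PO4)2 = 3:1): theoretical n(Ca3(PO4)2) = 0.42282 mol, so theoretical mass = 0.42282 × 310.18 = 131.15 g.
At 69.28% yield, actual mass of Ca3(PO4)2 = 131.15 × 0.6928 = 90.861 g.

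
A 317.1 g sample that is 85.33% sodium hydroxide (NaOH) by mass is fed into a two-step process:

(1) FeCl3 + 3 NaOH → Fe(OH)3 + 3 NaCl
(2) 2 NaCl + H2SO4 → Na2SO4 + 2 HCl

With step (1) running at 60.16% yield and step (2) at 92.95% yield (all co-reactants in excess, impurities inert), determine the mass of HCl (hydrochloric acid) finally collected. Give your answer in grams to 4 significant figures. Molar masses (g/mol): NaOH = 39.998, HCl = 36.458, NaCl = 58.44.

Pure NaOH = 317.1 × 0.8533 = 270.58 g.
n(NaOH) = 270.58 / 39.998 = 6.7649 mol.
Step 1 (NaOH:NaCl = 3:3): theoretical n(NaCl) = 6.7649 mol; at 60.16% yield, n(NaCl) = 4.0697 mol.
Step 2 (NaCl:HCl = 2:2): theoretical n(HCl) = 4.0697 mol, so theoretical mass = 4.0697 × 36.458 = 148.37 g.
At 92.95% yield, actual mass of HCl = 148.37 × 0.9295 = 137.91 g.

137.9 g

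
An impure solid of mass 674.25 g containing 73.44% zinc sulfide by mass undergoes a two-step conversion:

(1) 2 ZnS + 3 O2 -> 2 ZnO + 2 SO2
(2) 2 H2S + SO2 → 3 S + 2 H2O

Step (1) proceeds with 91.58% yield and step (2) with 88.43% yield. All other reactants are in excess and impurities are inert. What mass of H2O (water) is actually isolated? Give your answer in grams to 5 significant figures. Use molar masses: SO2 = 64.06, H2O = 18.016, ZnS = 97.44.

148.29 g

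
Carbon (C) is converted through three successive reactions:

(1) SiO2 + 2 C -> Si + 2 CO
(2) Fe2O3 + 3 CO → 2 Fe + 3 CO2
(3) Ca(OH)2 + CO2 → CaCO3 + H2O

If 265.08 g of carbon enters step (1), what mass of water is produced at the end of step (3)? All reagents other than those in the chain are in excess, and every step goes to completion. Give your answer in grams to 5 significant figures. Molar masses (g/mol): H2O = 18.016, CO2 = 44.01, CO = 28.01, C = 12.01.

n(C) = 265.08 / 12.01 = 22.0716 mol.
Reaction (1): C→CO ratio 2:2 ⇒ n(CO) = 22.0716 mol.
Reaction (2): CO→CO2 ratio 3:3 ⇒ n(CO2) = 22.0716 mol.
Reaction (3): CO2→H2O ratio 1:1 ⇒ n(H2O) = 22.0716 mol.
Mass of H2O = 22.0716 × 18.016 = 397.642 g.

397.64 g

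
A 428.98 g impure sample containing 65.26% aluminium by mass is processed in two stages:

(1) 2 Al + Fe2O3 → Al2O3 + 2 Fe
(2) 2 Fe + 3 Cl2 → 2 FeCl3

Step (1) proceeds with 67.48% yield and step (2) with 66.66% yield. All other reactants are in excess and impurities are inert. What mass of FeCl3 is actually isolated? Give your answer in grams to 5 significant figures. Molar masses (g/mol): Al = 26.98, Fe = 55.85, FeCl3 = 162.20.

757.07 g

Pure Al = 428.98 × 0.6526 = 279.952 g.
n(Al) = 279.952 / 26.98 = 10.3763 mol.
Step 1 (Al:Fe = 2:2): theoretical n(Fe) = 10.3763 mol; at 67.48% yield, n(Fe) = 7.00192 mol.
Step 2 (Fe:FeCl3 = 2:2): theoretical n(FeCl3) = 7.00192 mol, so theoretical mass = 7.00192 × 162.20 = 1135.71 g.
At 66.66% yield, actual mass of FeCl3 = 1135.71 × 0.6666 = 757.065 g.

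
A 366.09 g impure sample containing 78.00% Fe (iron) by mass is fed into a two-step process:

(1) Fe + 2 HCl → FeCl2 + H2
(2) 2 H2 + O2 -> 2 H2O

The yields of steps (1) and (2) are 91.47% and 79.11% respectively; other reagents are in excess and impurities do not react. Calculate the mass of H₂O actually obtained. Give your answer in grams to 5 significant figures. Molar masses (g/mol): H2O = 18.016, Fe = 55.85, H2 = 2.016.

66.654 g

Pure Fe = 366.09 × 0.7800 = 285.550 g.
n(Fe) = 285.550 / 55.85 = 5.11281 mol.
Step 1 (Fe:H2 = 1:1): theoretical n(H2) = 5.11281 mol; at 91.47% yield, n(H2) = 4.67668 mol.
Step 2 (H2:H2O = 2:2): theoretical n(H2O) = 4.67668 mol, so theoretical mass = 4.67668 × 18.016 = 84.2551 g.
At 79.11% yield, actual mass of H2O = 84.2551 × 0.7911 = 66.6542 g.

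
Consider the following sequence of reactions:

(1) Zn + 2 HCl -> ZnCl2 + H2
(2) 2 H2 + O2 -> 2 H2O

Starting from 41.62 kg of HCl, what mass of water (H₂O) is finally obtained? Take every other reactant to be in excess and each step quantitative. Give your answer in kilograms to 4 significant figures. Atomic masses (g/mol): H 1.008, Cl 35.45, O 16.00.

10.28 kg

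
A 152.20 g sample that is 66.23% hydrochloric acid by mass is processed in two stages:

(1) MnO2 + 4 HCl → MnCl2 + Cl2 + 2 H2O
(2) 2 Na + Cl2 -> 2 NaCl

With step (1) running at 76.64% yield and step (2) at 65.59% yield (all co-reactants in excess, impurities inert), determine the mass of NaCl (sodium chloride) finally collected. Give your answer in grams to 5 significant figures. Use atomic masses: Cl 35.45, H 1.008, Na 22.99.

40.612 g

Pure HCl = 152.20 × 0.6623 = 100.802 g.
M(HCl) = 1.008 + 35.45 = 36.458 g/mol.
M(NaCl) = 22.99 + 35.45 = 58.44 g/mol.
n(HCl) = 100.802 / 36.458 = 2.76488 mol.
Step 1 (HCl:Cl2 = 4:1): theoretical n(Cl2) = 0.691220 mol; at 76.64% yield, n(Cl2) = 0.529751 mol.
Step 2 (Cl2:NaCl = 1:2): theoretical n(NaCl) = 1.05950 mol, so theoretical mass = 1.05950 × 58.44 = 61.9173 g.
At 65.59% yield, actual mass of NaCl = 61.9173 × 0.6559 = 40.6116 g.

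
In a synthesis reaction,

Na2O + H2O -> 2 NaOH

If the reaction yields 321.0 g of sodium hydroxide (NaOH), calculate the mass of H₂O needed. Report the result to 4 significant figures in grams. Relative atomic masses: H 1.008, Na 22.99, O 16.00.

72.29 g

M(NaOH) = 22.99 + 16.00 + 1.008 = 39.998 g/mol.
M(H2O) = 2(1.008) + 16.00 = 18.016 g/mol.
n(NaOH) = 321.00 g / 39.998 g/mol = 8.0254 mol.
From the equation the NaOH:H2O mole ratio is 2:1, so n(H2O) = 8.0254 × 1/2 = 4.0127 mol.
Mass of H2O = 4.0127 mol × 18.016 g/mol = 72.293 g.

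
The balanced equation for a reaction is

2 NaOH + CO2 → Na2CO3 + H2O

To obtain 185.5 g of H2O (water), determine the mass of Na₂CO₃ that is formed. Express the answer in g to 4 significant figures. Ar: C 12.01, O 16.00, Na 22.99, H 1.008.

1091 g

M(H2O) = 2(1.008) + 16.00 = 18.016 g/mol.
M(Na2CO3) = 2(22.99) + 12.01 + 3(16.00) = 105.99 g/mol.
n(H2O) = 185.50 g / 18.016 g/mol = 10.296 mol.
From the equation the H2O:Na2CO3 mole ratio is 1:1, so n(Na2CO3) = 10.296 × 1/1 = 10.296 mol.
Mass of Na2CO3 = 10.296 mol × 105.99 g/mol = 1091.3 g.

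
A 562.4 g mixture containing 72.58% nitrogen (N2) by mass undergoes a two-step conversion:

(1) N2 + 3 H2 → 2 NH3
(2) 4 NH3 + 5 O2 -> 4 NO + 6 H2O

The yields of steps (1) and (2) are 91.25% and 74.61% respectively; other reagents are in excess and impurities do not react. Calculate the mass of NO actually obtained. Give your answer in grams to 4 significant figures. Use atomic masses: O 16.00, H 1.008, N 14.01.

Pure N2 = 562.4 × 0.7258 = 408.19 g.
M(N2) = 2(14.01) = 28.02 g/mol.
M(NO) = 14.01 + 16.00 = 30.01 g/mol.
n(N2) = 408.19 / 28.02 = 14.568 mol.
Step 1 (N2:NH3 = 1:2): theoretical n(NH3) = 29.136 mol; at 91.25% yield, n(NH3) = 26.586 mol.
Step 2 (NH3:NO = 4:4): theoretical n(NO) = 26.586 mol, so theoretical mass = 26.586 × 30.01 = 797.85 g.
At 74.61% yield, actual mass of NO = 797.85 × 0.7461 = 595.28 g.

595.3 g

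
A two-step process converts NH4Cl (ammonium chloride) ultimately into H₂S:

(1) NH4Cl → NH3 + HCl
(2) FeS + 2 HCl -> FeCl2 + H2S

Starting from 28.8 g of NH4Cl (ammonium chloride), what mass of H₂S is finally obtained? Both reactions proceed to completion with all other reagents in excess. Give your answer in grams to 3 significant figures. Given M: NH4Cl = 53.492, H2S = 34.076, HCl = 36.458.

n(NH4Cl) = 28.80 / 53.492 = 0.5384 mol.
Step 1 gives a 1:1 ratio of NH4Cl to HCl, so n(HCl) = 0.5384 mol.
In step 2 the HCl:H2S ratio is 2:1, so n(H2S) = 0.2692 mol.
Mass of H2S = 0.2692 × 34.076 = 9.173 g.

9.17 g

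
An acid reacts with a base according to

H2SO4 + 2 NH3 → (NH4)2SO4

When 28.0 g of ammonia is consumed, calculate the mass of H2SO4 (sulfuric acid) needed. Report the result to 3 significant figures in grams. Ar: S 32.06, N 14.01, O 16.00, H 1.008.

M(NH3) = 14.01 + 3(1.008) = 17.034 g/mol.
M(H2SO4) = 2(1.008) + 32.06 + 4(16.00) = 98.076 g/mol.
n(NH3) = 28.00 g / 17.034 g/mol = 1.644 mol.
From the equation the NH3:H2SO4 mole ratio is 2:1, so n(H2SO4) = 1.644 × 1/2 = 0.8219 mol.
Mass of H2SO4 = 0.8219 mol × 98.076 g/mol = 80.61 g.

80.6 g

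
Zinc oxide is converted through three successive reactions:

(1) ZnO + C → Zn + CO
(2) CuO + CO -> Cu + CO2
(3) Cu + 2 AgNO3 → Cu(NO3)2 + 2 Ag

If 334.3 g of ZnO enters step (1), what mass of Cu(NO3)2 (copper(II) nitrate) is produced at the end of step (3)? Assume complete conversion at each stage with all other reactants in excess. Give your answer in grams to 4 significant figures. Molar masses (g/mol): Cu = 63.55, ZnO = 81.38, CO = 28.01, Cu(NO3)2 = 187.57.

770.5 g

n(ZnO) = 334.3 / 81.38 = 4.1079 mol.
Reaction (1): ZnO→CO ratio 1:1 ⇒ n(CO) = 4.1079 mol.
Reaction (2): CO→Cu ratio 1:1 ⇒ n(Cu) = 4.1079 mol.
Reaction (3): Cu→Cu(NO3)2 ratio 1:1 ⇒ n(Cu(NO3)2) = 4.1079 mol.
Mass of Cu(NO3)2 = 4.1079 × 187.57 = 770.52 g.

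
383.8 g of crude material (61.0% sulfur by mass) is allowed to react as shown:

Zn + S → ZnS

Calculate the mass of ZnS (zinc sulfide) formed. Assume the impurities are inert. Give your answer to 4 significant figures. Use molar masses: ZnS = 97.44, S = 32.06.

711.6 g

Mass of pure S = 383.8 g × 0.610 = 234.12 g.
n(S) = 234.12 g / 32.06 g/mol = 7.3025 mol.
From the equation the S:ZnS mole ratio is 1:1, so n(ZnS) = 7.3025 × 1/1 = 7.3025 mol.
Mass of ZnS = 7.3025 mol × 97.44 g/mol = 711.56 g.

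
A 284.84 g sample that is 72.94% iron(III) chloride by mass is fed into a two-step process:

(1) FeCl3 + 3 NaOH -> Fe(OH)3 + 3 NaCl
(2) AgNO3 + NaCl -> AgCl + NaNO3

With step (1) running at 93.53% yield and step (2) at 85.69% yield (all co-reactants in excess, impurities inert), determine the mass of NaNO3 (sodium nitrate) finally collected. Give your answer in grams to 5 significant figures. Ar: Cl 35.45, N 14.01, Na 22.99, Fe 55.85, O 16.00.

261.78 g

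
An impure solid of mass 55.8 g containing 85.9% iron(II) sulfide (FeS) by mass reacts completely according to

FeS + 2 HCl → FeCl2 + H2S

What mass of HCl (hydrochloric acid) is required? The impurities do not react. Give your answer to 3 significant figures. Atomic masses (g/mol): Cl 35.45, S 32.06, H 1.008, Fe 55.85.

39.8 g

Mass of pure FeS = 55.8 g × 0.859 = 47.93 g.
M(FeS) = 55.85 + 32.06 = 87.91 g/mol.
M(HCl) = 1.008 + 35.45 = 36.458 g/mol.
n(FeS) = 47.93 g / 87.91 g/mol = 0.5452 mol.
From the equation the FeS:HCl mole ratio is 1:2, so n(HCl) = 0.5452 × 2/1 = 1.090 mol.
Mass of HCl = 1.090 mol × 36.458 g/mol = 39.76 g.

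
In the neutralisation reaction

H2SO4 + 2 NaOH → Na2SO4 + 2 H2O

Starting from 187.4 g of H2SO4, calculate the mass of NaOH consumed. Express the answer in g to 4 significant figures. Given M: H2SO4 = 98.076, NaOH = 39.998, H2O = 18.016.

152.9 g

n(H2SO4) = 187.40 g / 98.076 g/mol = 1.9108 mol.
From the equation the H2SO4:NaOH mole ratio is 1:2, so n(NaOH) = 1.9108 × 2/1 = 3.8215 mol.
Mass of NaOH = 3.8215 mol × 39.998 g/mol = 152.85 g.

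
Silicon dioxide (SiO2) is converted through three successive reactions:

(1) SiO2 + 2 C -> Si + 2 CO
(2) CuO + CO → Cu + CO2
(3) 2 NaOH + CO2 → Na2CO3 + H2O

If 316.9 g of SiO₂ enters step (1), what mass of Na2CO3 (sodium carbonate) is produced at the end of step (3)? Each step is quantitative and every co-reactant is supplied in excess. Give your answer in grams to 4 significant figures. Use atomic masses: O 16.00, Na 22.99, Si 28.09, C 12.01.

1118 g

M(SiO2) = 28.09 + 2(16.00) = 60.09 g/mol.
M(Na2CO3) = 2(22.99) + 12.01 + 3(16.00) = 105.99 g/mol.
n(SiO2) = 316.9 / 60.09 = 5.2738 mol.
Reaction (1): SiO2→CO ratio 1:2 ⇒ n(CO) = 10.548 mol.
Reaction (2): CO→CO2 ratio 1:1 ⇒ n(CO2) = 10.548 mol.
Reaction (3): CO2→Na2CO3 ratio 1:1 ⇒ n(Na2CO3) = 10.548 mol.
Mass of Na2CO3 = 10.548 × 105.99 = 1117.9 g.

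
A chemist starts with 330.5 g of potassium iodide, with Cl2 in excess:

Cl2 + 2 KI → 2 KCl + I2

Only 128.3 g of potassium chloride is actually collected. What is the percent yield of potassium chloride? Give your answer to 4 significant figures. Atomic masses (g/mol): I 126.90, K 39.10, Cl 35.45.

M(KI) = 39.10 + 126.90 = 166.00 g/mol.
M(KCl) = 39.10 + 35.45 = 74.55 g/mol.
n(KI) = 330.50 g / 166.00 g/mol = 1.9910 mol.
From the equation the KI:KCl mole ratio is 2:2, so n(KCl) = 1.9910 × 2/2 = 1.9910 mol.
Mass of KCl = 1.9910 mol × 74.55 g/mol = 148.43 g.
This is the theoretical yield. Percent yield = 128.3 g / 148.43 g × 100% = 86.440%.

86.44 %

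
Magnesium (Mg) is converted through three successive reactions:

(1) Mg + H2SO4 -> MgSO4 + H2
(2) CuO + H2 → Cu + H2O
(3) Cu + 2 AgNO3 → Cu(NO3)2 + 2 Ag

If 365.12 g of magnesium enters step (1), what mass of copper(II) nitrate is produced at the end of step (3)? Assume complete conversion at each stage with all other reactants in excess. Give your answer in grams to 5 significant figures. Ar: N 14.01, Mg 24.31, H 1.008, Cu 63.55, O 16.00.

2817.2 g

M(Mg) = 24.31 g/mol.
M(Cu(NO3)2) = 63.55 + 2(14.01) + 6(16.00) = 187.57 g/mol.
n(Mg) = 365.12 / 24.31 = 15.0193 mol.
Reaction (1): Mg→H2 ratio 1:1 ⇒ n(H2) = 15.0193 mol.
Reaction (2): H2→Cu ratio 1:1 ⇒ n(Cu) = 15.0193 mol.
Reaction (3): Cu→Cu(NO3)2 ratio 1:1 ⇒ n(Cu(NO3)2) = 15.0193 mol.
Mass of Cu(NO3)2 = 15.0193 × 187.57 = 2817.18 g.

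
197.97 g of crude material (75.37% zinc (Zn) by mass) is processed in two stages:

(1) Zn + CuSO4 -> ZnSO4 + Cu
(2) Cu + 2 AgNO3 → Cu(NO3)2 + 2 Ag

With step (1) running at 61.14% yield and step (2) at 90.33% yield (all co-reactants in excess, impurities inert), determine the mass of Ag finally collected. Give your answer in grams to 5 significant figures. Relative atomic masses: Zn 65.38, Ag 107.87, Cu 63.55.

271.92 g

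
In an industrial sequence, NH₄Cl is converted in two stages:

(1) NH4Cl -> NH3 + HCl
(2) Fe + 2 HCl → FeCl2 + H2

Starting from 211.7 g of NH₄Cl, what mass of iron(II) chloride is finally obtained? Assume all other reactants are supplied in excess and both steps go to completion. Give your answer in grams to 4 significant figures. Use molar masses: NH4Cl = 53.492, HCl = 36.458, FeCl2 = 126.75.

n(NH4Cl) = 211.70 / 53.492 = 3.9576 mol.
Step 1 gives a 1:1 ratio of NH4Cl to HCl, so n(HCl) = 3.9576 mol.
In step 2 the HCl:FeCl2 ratio is 2:1, so n(FeCl2) = 1.9788 mol.
Mass of FeCl2 = 1.9788 × 126.75 = 250.81 g.

250.8 g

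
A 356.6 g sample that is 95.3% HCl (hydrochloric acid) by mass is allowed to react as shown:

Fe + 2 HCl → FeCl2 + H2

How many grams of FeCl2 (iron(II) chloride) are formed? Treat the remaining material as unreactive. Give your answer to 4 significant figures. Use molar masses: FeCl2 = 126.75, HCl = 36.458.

590.7 g

Mass of pure HCl = 356.6 g × 0.953 = 339.84 g.
n(HCl) = 339.84 g / 36.458 g/mol = 9.3214 mol.
From the equation the HCl:FeCl2 mole ratio is 2:1, so n(FeCl2) = 9.3214 × 1/2 = 4.6607 mol.
Mass of FeCl2 = 4.6607 mol × 126.75 g/mol = 590.74 g.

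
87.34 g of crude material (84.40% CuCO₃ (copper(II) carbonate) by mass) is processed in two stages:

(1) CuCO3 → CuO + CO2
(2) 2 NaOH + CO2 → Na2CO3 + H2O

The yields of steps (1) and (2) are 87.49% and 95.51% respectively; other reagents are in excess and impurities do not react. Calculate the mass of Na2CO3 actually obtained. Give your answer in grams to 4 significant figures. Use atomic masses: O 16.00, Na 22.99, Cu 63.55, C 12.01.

52.84 g

Pure CuCO3 = 87.34 × 0.8440 = 73.715 g.
M(CuCO3) = 63.55 + 12.01 + 3(16.00) = 123.56 g/mol.
M(Na2CO3) = 2(22.99) + 12.01 + 3(16.00) = 105.99 g/mol.
n(CuCO3) = 73.715 / 123.56 = 0.59659 mol.
Step 1 (CuCO3:CO2 = 1:1): theoretical n(CO2) = 0.59659 mol; at 87.49% yield, n(CO2) = 0.52196 mol.
Step 2 (CO2:Na2CO3 = 1:1): theoretical n(Na2CO3) = 0.52196 mol, so theoretical mass = 0.52196 × 105.99 = 55.322 g.
At 95.51% yield, actual mass of Na2CO3 = 55.322 × 0.9551 = 52.838 g.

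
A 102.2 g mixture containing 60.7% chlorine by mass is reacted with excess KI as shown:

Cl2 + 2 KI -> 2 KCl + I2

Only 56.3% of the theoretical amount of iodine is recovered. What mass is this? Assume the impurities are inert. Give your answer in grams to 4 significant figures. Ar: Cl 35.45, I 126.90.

125.0 g

Pure Cl2 available = 102.2 g × 0.607 = 62.035 g.
M(Cl2) = 2(35.45) = 70.90 g/mol.
M(I2) = 2(126.90) = 253.80 g/mol.
n(Cl2) = 62.035 g / 70.90 g/mol = 0.87497 mol.
From the equation the Cl2:I2 mole ratio is 1:1, so n(I2) = 0.87497 × 1/1 = 0.87497 mol.
Mass of I2 = 0.87497 mol × 253.80 g/mol = 222.07 g.
Actual mass collected = 222.07 g × 0.563 = 125.02 g.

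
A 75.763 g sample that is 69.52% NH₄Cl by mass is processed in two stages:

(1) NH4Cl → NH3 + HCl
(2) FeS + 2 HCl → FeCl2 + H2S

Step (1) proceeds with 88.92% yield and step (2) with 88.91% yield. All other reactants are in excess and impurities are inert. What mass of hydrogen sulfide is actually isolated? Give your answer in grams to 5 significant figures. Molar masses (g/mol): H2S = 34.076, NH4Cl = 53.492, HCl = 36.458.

Pure NH4Cl = 75.763 × 0.6952 = 52.6704 g.
n(NH4Cl) = 52.6704 / 53.492 = 0.984641 mol.
Step 1 (NH4Cl:HCl = 1:1): theoretical n(HCl) = 0.984641 mol; at 88.92% yield, n(HCl) = 0.875543 mol.
Step 2 (HCl:H2S = 2:1): theoretical n(H2S) = 0.437772 mol, so theoretical mass = 0.437772 × 34.076 = 14.9175 g.
At 88.91% yield, actual mass of H2S = 14.9175 × 0.8891 = 13.2632 g.

13.263 g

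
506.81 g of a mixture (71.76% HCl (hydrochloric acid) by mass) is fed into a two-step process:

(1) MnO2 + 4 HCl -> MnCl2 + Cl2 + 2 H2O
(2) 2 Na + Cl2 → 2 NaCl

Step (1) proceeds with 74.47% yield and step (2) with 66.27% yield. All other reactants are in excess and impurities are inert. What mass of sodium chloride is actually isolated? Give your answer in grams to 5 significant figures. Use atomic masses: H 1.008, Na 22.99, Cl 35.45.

Pure HCl = 506.81 × 0.7176 = 363.687 g.
M(HCl) = 1.008 + 35.45 = 36.458 g/mol.
M(NaCl) = 22.99 + 35.45 = 58.44 g/mol.
n(HCl) = 363.687 / 36.458 = 9.97550 mol.
Step 1 (HCl:Cl2 = 4:1): theoretical n(Cl2) = 2.49388 mol; at 74.47% yield, n(Cl2) = 1.85719 mol.
Step 2 (Cl2:NaCl = 1:2): theoretical n(NaCl) = 3.71438 mol, so theoretical mass = 3.71438 × 58.44 = 217.068 g.
At 66.27% yield, actual mass of NaCl = 217.068 × 0.6627 = 143.851 g.

143.85 g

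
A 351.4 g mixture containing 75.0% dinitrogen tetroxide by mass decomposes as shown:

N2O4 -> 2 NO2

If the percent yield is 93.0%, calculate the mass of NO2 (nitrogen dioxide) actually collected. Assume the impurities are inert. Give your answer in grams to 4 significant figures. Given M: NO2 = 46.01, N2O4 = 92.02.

245.1 g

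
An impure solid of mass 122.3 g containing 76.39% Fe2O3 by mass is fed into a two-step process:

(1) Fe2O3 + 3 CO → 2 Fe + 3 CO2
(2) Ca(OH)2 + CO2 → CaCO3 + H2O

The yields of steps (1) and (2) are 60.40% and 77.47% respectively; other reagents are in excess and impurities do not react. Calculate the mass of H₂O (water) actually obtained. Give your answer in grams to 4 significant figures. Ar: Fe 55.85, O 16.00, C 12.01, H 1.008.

Pure Fe2O3 = 122.3 × 0.7639 = 93.425 g.
M(Fe2O3) = 2(55.85) + 3(16.00) = 159.70 g/mol.
M(H2O) = 2(1.008) + 16.00 = 18.016 g/mol.
n(Fe2O3) = 93.425 / 159.70 = 0.58500 mol.
Step 1 (Fe2O3:CO2 = 1:3): theoretical n(CO2) = 1.7550 mol; at 60.40% yield, n(CO2) = 1.0600 mol.
Step 2 (CO2:H2O = 1:1): theoretical n(H2O) = 1.0600 mol, so theoretical mass = 1.0600 × 18.016 = 19.097 g.
At 77.47% yield, actual mass of H2O = 19.097 × 0.7747 = 14.795 g.

14.79 g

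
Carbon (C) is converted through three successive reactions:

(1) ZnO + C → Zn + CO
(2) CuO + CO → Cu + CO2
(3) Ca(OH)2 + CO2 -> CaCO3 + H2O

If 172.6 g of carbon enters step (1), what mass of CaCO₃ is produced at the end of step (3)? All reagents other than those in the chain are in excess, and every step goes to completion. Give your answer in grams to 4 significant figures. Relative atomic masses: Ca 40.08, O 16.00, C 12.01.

1438 g

M(C) = 12.01 g/mol.
M(CaCO3) = 40.08 + 12.01 + 3(16.00) = 100.09 g/mol.
n(C) = 172.6 / 12.01 = 14.371 mol.
Reaction (1): C→CO ratio 1:1 ⇒ n(CO) = 14.371 mol.
Reaction (2): CO→CO2 ratio 1:1 ⇒ n(CO2) = 14.371 mol.
Reaction (3): CO2→CaCO3 ratio 1:1 ⇒ n(CaCO3) = 14.371 mol.
Mass of CaCO3 = 14.371 × 100.09 = 1438.4 g.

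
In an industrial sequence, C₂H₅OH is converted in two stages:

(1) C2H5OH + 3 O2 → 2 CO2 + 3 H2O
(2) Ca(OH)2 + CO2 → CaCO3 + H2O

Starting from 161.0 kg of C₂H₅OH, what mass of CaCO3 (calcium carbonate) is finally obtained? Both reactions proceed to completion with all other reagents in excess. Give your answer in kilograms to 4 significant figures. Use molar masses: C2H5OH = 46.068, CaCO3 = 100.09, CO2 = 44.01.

699.6 kg

161.0 kg = 161000 g.
n(C2H5OH) = 161000 / 46.068 = 3494.8 mol.
Step 1 gives a 1:2 ratio of C2H5OH to CO2, so n(CO2) = 6989.7 mol.
In step 2 the CO2:CaCO3 ratio is 1:1, so n(CaCO3) = 6989.7 mol.
Mass of CaCO3 = 6989.7 × 100.09 = 699600 g = 699.6 kg.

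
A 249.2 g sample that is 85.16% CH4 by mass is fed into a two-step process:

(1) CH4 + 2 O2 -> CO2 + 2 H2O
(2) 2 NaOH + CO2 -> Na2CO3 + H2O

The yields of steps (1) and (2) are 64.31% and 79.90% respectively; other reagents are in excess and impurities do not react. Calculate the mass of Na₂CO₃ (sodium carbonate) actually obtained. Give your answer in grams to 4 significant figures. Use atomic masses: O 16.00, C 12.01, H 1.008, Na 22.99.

Pure CH4 = 249.2 × 0.8516 = 212.22 g.
M(CH4) = 12.01 + 4(1.008) = 16.042 g/mol.
M(Na2CO3) = 2(22.99) + 12.01 + 3(16.00) = 105.99 g/mol.
n(CH4) = 212.22 / 16.042 = 13.229 mol.
Step 1 (CH4:CO2 = 1:1): theoretical n(CO2) = 13.229 mol; at 64.31% yield, n(CO2) = 8.5075 mol.
Step 2 (CO2:Na2CO3 = 1:1): theoretical n(Na2CO3) = 8.5075 mol, so theoretical mass = 8.5075 × 105.99 = 901.71 g.
At 79.90% yield, actual mass of Na2CO3 = 901.71 × 0.7990 = 720.47 g.

720.5 g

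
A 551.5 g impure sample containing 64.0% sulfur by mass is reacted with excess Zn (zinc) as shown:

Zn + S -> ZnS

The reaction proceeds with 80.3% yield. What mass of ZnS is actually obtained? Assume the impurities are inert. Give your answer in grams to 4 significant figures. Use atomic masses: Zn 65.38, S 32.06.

861.4 g

Pure S available = 551.5 g × 0.640 = 352.96 g.
M(S) = 32.06 g/mol.
M(ZnS) = 65.38 + 32.06 = 97.44 g/mol.
n(S) = 352.96 g / 32.06 g/mol = 11.009 mol.
From the equation the S:ZnS mole ratio is 1:1, so n(ZnS) = 11.009 × 1/1 = 11.009 mol.
Mass of ZnS = 11.009 mol × 97.44 g/mol = 1072.8 g.
Actual mass collected = 1072.8 g × 0.803 = 861.42 g.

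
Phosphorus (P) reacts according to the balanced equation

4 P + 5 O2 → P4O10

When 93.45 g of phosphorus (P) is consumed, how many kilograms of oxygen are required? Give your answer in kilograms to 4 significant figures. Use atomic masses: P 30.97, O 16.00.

0.1207 kg

M(P) = 30.97 g/mol.
M(O2) = 2(16.00) = 32.00 g/mol.
n(P) = 93.450 g / 30.97 g/mol = 3.0174 mol.
From the equation the P:O2 mole ratio is 4:5, so n(O2) = 3.0174 × 5/4 = 3.7718 mol.
Mass of O2 = 3.7718 mol × 32.00 g/mol = 120.70 g.
Converting to kg: 120.70 g = 0.1207 kg.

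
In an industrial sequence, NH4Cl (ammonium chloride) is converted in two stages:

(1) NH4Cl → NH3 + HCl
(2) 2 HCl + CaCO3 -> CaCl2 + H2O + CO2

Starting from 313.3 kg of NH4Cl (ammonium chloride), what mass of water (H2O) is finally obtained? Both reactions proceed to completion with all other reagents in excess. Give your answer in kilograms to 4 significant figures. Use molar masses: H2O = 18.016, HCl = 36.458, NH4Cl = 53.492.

52.76 kg

313.3 kg = 313300 g.
n(NH4Cl) = 313300 / 53.492 = 5857.0 mol.
Step 1 gives a 1:1 ratio of NH4Cl to HCl, so n(HCl) = 5857.0 mol.
In step 2 the HCl:H2O ratio is 2:1, so n(H2O) = 2928.5 mol.
Mass of H2O = 2928.5 × 18.016 = 52759 g = 52.76 kg.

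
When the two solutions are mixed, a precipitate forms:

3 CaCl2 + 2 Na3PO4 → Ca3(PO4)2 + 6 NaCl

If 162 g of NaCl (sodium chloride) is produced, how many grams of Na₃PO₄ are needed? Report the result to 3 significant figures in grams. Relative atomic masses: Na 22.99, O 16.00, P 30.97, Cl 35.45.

151 g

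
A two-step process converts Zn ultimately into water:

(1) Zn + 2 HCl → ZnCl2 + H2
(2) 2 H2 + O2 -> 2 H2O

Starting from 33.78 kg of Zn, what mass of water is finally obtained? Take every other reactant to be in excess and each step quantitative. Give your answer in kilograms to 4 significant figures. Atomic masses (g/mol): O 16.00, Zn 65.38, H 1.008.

9.308 kg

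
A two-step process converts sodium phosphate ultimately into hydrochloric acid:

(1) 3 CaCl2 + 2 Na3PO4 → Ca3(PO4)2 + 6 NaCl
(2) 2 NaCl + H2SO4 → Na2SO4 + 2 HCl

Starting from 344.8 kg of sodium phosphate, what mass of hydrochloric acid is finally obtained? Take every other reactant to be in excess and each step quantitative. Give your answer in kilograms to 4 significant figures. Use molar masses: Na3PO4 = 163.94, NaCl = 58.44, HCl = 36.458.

230.0 kg

344.8 kg = 344800 g.
n(Na3PO4) = 344800 / 163.94 = 2103.2 mol.
Step 1 gives a 2:6 ratio of Na3PO4 to NaCl, so n(NaCl) = 6309.6 mol.
In step 2 the NaCl:HCl ratio is 2:2, so n(HCl) = 6309.6 mol.
Mass of HCl = 6309.6 × 36.458 = 230040 g = 230.0 kg.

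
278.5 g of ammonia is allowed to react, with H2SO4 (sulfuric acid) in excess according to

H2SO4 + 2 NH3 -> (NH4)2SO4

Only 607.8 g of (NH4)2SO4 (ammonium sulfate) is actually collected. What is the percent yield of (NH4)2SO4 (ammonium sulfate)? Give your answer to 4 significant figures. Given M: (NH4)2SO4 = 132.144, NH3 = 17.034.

56.26 %

n(NH3) = 278.50 g / 17.034 g/mol = 16.350 mol.
From the equation the NH3:(NH4)2SO4 mole ratio is 2:1, so n((NH4)2SO4) = 16.350 × 1/2 = 8.1748 mol.
Mass of (NH4)2SO4 = 8.1748 mol × 132.144 g/mol = 1080.3 g.
This is the theoretical yield. Percent yield = 607.8 g / 1080.3 g × 100% = 56.265%.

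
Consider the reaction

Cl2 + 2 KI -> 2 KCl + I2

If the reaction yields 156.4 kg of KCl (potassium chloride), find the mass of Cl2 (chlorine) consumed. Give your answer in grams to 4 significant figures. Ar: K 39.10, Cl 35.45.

74370 g

M(KCl) = 39.10 + 35.45 = 74.55 g/mol.
M(Cl2) = 2(35.45) = 70.90 g/mol.
Convert: 156.4 kg = 156400 g.
n(KCl) = 156400 g / 74.55 g/mol = 2097.9 mol.
From the equation the KCl:Cl2 mole ratio is 2:1, so n(Cl2) = 2097.9 × 1/2 = 1049.0 mol.
Mass of Cl2 = 1049.0 mol × 70.90 g/mol = 74371 g.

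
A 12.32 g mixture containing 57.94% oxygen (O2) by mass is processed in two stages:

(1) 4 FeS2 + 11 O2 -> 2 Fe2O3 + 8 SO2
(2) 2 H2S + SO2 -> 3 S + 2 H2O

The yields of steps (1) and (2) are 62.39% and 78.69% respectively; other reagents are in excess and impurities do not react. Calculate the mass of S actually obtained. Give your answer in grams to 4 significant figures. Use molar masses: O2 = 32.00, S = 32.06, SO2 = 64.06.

7.660 g

Pure O2 = 12.32 × 0.5794 = 7.1382 g.
n(O2) = 7.1382 / 32.00 = 0.22307 mol.
Step 1 (O2:SO2 = 11:8): theoretical n(SO2) = 0.16223 mol; at 62.39% yield, n(SO2) = 0.10122 mol.
Step 2 (SO2:S = 1:3): theoretical n(S) = 0.30365 mol, so theoretical mass = 0.30365 × 32.06 = 9.7350 g.
At 78.69% yield, actual mass of S = 9.7350 × 0.7869 = 7.6605 g.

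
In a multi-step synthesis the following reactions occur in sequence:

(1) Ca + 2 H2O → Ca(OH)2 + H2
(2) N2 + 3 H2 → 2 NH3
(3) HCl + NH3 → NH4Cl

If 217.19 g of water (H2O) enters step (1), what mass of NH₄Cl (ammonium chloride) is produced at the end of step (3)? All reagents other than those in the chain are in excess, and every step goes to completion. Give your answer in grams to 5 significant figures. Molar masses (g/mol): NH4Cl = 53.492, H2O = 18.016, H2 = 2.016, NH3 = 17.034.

214.96 g

n(H2O) = 217.19 / 18.016 = 12.0554 mol.
Reaction (1): H2O→H2 ratio 2:1 ⇒ n(H2) = 6.02770 mol.
Reaction (2): H2→NH3 ratio 3:2 ⇒ n(NH3) = 4.01847 mol.
Reaction (3): NH3→NH4Cl ratio 1:1 ⇒ n(NH4Cl) = 4.01847 mol.
Mass of NH4Cl = 4.01847 × 53.492 = 214.956 g.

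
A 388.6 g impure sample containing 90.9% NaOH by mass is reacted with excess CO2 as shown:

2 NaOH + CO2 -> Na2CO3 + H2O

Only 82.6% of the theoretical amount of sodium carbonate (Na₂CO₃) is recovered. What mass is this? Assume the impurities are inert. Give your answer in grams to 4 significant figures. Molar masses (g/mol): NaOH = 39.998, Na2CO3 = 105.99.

386.6 g

Pure NaOH available = 388.6 g × 0.909 = 353.24 g.
n(NaOH) = 353.24 g / 39.998 g/mol = 8.8314 mol.
From the equation the NaOH:Na2CO3 mole ratio is 2:1, so n(Na2CO3) = 8.8314 × 1/2 = 4.4157 mol.
Mass of Na2CO3 = 4.4157 mol × 105.99 g/mol = 468.02 g.
Actual mass collected = 468.02 g × 0.826 = 386.58 g.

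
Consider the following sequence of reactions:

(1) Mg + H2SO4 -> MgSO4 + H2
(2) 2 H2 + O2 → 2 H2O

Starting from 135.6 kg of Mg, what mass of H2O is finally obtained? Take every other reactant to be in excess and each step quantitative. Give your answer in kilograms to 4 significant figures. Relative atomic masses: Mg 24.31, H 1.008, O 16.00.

M(Mg) = 24.31 g/mol.
M(H2O) = 2(1.008) + 16.00 = 18.016 g/mol.
135.6 kg = 135600 g.
n(Mg) = 135600 / 24.31 = 5578.0 mol.
Step 1 gives a 1:1 ratio of Mg to H2, so n(H2) = 5578.0 mol.
In step 2 the H2:H2O ratio is 2:2, so n(H2O) = 5578.0 mol.
Mass of H2O = 5578.0 × 18.016 = 100490 g = 100.5 kg.

100.5 kg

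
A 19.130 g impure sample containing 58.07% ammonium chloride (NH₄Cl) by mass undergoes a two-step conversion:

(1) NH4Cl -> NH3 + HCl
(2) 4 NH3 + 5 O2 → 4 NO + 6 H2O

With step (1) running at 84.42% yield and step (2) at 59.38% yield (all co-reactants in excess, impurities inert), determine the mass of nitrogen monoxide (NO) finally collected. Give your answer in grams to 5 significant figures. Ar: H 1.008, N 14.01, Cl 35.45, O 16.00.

Pure NH4Cl = 19.130 × 0.5807 = 11.1088 g.
M(NH4Cl) = 14.01 + 4(1.008) + 35.45 = 53.492 g/mol.
M(NO) = 14.01 + 16.00 = 30.01 g/mol.
n(NH4Cl) = 11.1088 / 53.492 = 0.207672 mol.
Step 1 (NH4Cl:NH3 = 1:1): theoretical n(NH3) = 0.207672 mol; at 84.42% yield, n(NH3) = 0.175317 mol.
Step 2 (NH3:NO = 4:4): theoretical n(NO) = 0.175317 mol, so theoretical mass = 0.175317 × 30.01 = 5.26125 g.
At 59.38% yield, actual mass of NO = 5.26125 × 0.5938 = 3.12413 g.

3.1241 g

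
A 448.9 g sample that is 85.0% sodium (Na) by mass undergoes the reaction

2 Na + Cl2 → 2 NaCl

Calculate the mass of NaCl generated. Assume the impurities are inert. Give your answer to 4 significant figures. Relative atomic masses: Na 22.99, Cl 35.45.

969.9 g

Mass of pure Na = 448.9 g × 0.850 = 381.56 g.
M(Na) = 22.99 g/mol.
M(NaCl) = 22.99 + 35.45 = 58.44 g/mol.
n(Na) = 381.56 g / 22.99 g/mol = 16.597 mol.
From the equation the Na:NaCl mole ratio is 2:2, so n(NaCl) = 16.597 × 2/2 = 16.597 mol.
Mass of NaCl = 16.597 mol × 58.44 g/mol = 969.93 g.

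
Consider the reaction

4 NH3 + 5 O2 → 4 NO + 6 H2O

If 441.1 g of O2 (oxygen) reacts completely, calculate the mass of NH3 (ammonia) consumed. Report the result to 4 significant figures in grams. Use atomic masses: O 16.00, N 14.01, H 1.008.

M(O2) = 2(16.00) = 32.00 g/mol.
M(NH3) = 14.01 + 3(1.008) = 17.034 g/mol.
n(O2) = 441.10 g / 32.00 g/mol = 13.784 mol.
From the equation the O2:NH3 mole ratio is 5:4, so n(NH3) = 13.784 × 4/5 = 11.027 mol.
Mass of NH3 = 11.027 mol × 17.034 g/mol = 187.84 g.

187.8 g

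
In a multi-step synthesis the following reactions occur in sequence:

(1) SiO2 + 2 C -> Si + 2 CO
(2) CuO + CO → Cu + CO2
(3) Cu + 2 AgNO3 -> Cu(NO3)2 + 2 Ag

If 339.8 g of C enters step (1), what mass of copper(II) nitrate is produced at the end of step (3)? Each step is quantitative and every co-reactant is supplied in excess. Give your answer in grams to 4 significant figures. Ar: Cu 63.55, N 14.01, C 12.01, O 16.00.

M(C) = 12.01 g/mol.
M(Cu(NO3)2) = 63.55 + 2(14.01) + 6(16.00) = 187.57 g/mol.
n(C) = 339.8 / 12.01 = 28.293 mol.
Reaction (1): C→CO ratio 2:2 ⇒ n(CO) = 28.293 mol.
Reaction (2): CO→Cu ratio 1:1 ⇒ n(Cu) = 28.293 mol.
Reaction (3): Cu→Cu(NO3)2 ratio 1:1 ⇒ n(Cu(NO3)2) = 28.293 mol.
Mass of Cu(NO3)2 = 28.293 × 187.57 = 5306.9 g.

5307 g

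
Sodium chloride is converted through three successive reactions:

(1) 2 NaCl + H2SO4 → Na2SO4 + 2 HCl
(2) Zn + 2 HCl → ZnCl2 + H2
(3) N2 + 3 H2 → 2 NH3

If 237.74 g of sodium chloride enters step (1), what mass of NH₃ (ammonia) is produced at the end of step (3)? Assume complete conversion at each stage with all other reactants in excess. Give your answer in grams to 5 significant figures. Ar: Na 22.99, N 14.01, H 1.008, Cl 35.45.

M(NaCl) = 22.99 + 35.45 = 58.44 g/mol.
M(NH3) = 14.01 + 3(1.008) = 17.034 g/mol.
n(NaCl) = 237.74 / 58.44 = 4.06810 mol.
Reaction (1): NaCl→HCl ratio 2:2 ⇒ n(HCl) = 4.06810 mol.
Reaction (2): HCl→H2 ratio 2:1 ⇒ n(H2) = 2.03405 mol.
Reaction (3): H2→NH3 ratio 3:2 ⇒ n(NH3) = 1.35603 mol.
Mass of NH3 = 1.35603 × 17.034 = 23.0987 g.

23.099 g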